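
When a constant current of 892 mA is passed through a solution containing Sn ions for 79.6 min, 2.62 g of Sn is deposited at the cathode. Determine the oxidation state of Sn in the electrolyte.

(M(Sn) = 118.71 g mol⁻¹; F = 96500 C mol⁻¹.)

+2

Q = I·t = 0.8920 A × 4776.0 s = 4260 C, so n(e⁻) = 4260/96500 = 0.04415 mol.
n(Sn) deposited = 2.62 / 118.71 = 0.02207 mol.
Electrons per atom = n(e⁻)/n(Sn) = 0.04415 / 0.02207 = 2.00 ≈ 2, so the ion is Sn²⁺.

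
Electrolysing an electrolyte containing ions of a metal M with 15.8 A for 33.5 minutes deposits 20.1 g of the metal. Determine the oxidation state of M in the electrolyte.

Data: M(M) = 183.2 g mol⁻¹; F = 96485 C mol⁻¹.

+3

Q = I·t = 15.80 A × 2010.0 s = 31760 C, so n(e⁻) = 31760/96485 = 0.3291 mol.
n(M) deposited = 20.1 / 183.2 = 0.1097 mol.
Electrons per atom = n(e⁻)/n(M) = 0.3291 / 0.1097 = 3.00 ≈ 3, so the ion is M³⁺.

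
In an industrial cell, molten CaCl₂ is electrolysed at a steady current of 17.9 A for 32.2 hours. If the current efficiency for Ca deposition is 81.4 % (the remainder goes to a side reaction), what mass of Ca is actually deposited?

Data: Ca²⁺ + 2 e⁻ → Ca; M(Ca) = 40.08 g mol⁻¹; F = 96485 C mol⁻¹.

Q = I·t = 17.90 × 115920 = 2075000 C.
n(e⁻) = 2075000/96485 = 21.51 mol; theoretically n(Ca) = 21.51/2 = 10.75 mol, m_theo = 431.0 g.
At 81.4 % efficiency, m_actual = 0.814 × 431.0 = 351 g.

351 g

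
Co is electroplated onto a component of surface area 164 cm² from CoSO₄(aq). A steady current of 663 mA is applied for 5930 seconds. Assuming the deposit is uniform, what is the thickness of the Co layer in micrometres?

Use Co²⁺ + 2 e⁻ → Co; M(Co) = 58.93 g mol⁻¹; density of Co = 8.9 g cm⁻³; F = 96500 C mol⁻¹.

Q = I·t = 0.6630 × 5930.0 = 3932 C; n(e⁻) = 0.04074 mol.
n(Co) = n(e⁻)/2 = 0.02037 mol, so m = 0.02037 × 58.93 = 1.200 g.
Volume = m/ρ = 1.200 / 8.9 = 0.1349 cm³.
Thickness = V/A = 0.1349 / 164 = 8.22 × 10⁻⁴ cm = 8.22 μm.

8.22 μm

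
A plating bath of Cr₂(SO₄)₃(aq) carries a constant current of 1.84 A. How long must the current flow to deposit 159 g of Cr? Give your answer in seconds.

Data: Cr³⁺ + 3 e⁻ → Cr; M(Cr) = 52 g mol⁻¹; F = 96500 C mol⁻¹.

4.81 × 10⁵ s

n(Cr) = m/M = 159 / 52 = 3.058 mol.
Each Cr atom requires 3 electrons, so n(e⁻) = 3 × 3.058 = 9.173 mol.
Q = n(e⁻)·F = 9.173 × 96500 = 885200 C.
t = Q/I = 885200 / 1.840 A = 481100 s.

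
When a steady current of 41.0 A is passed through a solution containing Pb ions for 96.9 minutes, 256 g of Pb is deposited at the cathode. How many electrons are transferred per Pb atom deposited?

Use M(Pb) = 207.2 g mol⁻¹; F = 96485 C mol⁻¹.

Q = I·t = 41.00 A × 5814.0 s = 238400 C, so n(e⁻) = 238400/96485 = 2.471 mol.
n(Pb) deposited = 256 / 207.2 = 1.236 mol.
Electrons per atom = n(e⁻)/n(Pb) = 2.471 / 1.236 = 2.00 ≈ 2, so the ion is Pb²⁺.

2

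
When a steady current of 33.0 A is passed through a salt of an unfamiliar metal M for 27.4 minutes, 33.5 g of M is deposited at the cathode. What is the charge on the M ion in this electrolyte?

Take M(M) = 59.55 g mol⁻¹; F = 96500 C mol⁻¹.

+1

Q = I·t = 33.00 A × 1644.0 s = 54250 C, so n(e⁻) = 54250/96500 = 0.5622 mol.
n(M) deposited = 33.5 / 59.55 = 0.5626 mol.
Electrons per atom = n(e⁻)/n(M) = 0.5622 / 0.5626 = 0.999 ≈ 1, so the ion is M⁺.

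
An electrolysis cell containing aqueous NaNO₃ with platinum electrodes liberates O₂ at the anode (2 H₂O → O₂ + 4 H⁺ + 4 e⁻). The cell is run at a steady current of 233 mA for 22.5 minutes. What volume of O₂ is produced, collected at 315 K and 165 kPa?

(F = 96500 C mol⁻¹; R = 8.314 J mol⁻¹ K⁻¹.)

0.0129 L

Q = I·t = 0.2330 A × 1350.0 s = 314.6 C.
n(e⁻) = Q/F = 314.6 / 96500 = 0.003260 mol.
4 electrons are transferred per O₂ molecule, so n(O₂) = 0.003260 / 4 = 0.0008149 mol.
V = nRT/P = (0.0008149 × 8.314 × 315) / (165 × 10³ Pa) = 1.29 × 10⁻⁵ m³ = 0.0129 L.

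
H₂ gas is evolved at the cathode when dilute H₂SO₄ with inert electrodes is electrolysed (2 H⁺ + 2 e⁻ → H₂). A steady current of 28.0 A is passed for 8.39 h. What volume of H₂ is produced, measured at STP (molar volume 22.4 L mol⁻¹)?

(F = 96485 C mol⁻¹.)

98.2 L

Q = I·t = 28.00 A × 30204 s = 845700 C.
n(e⁻) = Q/F = 845700 / 96485 = 8.765 mol.
2 electrons are transferred per H₂ molecule, so n(H₂) = 8.765 / 2 = 4.383 mol.
V = n × V_m = 4.383 × 22.4 = 98.2 L.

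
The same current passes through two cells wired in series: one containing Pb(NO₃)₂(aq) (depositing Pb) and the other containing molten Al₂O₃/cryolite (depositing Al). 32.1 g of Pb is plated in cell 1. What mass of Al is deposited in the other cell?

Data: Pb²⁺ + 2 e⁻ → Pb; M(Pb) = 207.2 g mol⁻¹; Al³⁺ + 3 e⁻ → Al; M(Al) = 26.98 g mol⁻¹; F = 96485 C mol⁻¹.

n(Pb) = 32.1 / 207.2 = 0.1549 mol.
Since Pb²⁺ + 2 e⁻ → Pb, n(e⁻) passed = 2 × 0.1549 = 0.3098 mol.
Cells in series carry the same charge, so the same 0.3098 mol of electrons passes through cell 2.
Al³⁺ + 3 e⁻ → Al, so n(Al) = 0.3098 / 3 = 0.1033 mol.
m(Al) = 0.1033 × 26.98 = 2.79 g.

2.79 g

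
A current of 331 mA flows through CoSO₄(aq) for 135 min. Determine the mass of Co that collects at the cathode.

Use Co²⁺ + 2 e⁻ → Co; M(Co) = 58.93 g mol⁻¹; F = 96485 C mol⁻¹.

Q = I·t = 0.3310 A × 8100.0 s = 2681 C.
n(e⁻) = Q/F = 2681 / 96485 = 0.02779 mol.
Co²⁺ + 2 e⁻ → Co, so n(Co) = n(e⁻)/2 = 0.01389 mol.
m = n·M = 0.01389 × 58.93 = 0.819 g.

0.819 g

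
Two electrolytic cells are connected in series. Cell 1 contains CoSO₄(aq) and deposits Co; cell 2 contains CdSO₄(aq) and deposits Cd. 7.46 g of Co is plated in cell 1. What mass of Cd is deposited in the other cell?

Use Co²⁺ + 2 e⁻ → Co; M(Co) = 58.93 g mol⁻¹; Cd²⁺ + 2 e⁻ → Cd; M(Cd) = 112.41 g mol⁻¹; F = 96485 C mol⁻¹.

14.2 g

n(Co) = 7.46 / 58.93 = 0.1266 mol.
Since Co²⁺ + 2 e⁻ → Co, n(e⁻) passed = 2 × 0.1266 = 0.2532 mol.
Cells in series carry the same charge, so the same 0.2532 mol of electrons passes through cell 2.
Cd²⁺ + 2 e⁻ → Cd, so n(Cd) = 0.2532 / 2 = 0.1266 mol.
m(Cd) = 0.1266 × 112.41 = 14.2 g.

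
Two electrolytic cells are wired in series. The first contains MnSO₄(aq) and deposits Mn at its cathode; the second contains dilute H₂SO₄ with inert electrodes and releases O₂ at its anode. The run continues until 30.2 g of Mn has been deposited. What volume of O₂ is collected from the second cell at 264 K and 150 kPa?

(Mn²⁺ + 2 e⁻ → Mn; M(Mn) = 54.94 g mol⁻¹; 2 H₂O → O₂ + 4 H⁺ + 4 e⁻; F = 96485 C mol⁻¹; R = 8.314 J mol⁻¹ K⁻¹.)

4.02 L

n(Mn) = 30.2 / 54.94 = 0.5497 mol, so n(e⁻) = 2 × 0.5497 = 1.099 mol.
The cells are in series, so the same 1.099 mol of electrons passes through the second cell.
2 H₂O → O₂ + 4 H⁺ + 4 e⁻ — 4 mol e⁻ per mol O₂, so n(O₂) = 1.099/4 = 0.2748 mol.
V = nRT/P = (0.2748 × 8.314 × 264) / (150 × 10³) = 0.00402 m³ = 4.02 L.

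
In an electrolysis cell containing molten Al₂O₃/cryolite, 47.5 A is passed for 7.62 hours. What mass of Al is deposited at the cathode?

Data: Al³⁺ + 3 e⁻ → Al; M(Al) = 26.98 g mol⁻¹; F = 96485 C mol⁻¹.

Q = I·t = 47.50 A × 27432 s = 1303000 C.
n(e⁻) = Q/F = 1303000 / 96485 = 13.50 mol.
Al³⁺ + 3 e⁻ → Al, so n(Al) = n(e⁻)/3 = 4.502 mol.
m = n·M = 4.502 × 26.98 = 121 g.

121 g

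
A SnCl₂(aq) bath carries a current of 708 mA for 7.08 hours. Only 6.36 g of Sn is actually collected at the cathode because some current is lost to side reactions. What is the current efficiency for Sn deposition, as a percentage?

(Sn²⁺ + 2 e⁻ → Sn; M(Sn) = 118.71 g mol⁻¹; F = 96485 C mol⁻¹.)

Q = I·t = 0.7080 × 25488 = 18050 C; n(e⁻) = 18050/96485 = 0.1870 mol.
Theoretical n(Sn) = n(e⁻)/2 = 0.09351 mol, i.e. m_theo = 0.09351 × 118.71 = 11.10 g.
Efficiency = m_actual / m_theo = 6.36 / 11.10 = 57.3 %.

57.3 %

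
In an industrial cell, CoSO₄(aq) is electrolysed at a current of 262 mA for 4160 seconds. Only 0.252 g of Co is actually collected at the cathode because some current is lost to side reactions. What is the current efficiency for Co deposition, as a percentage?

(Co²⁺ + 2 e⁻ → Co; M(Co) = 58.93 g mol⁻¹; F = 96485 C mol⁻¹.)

Q = I·t = 0.2620 × 4160.0 = 1090 C; n(e⁻) = 1090/96485 = 0.01130 mol.
Theoretical n(Co) = n(e⁻)/2 = 0.005648 mol, i.e. m_theo = 0.005648 × 58.93 = 0.3328 g.
Efficiency = m_actual / m_theo = 0.252 / 0.3328 = 75.7 %.

75.7 %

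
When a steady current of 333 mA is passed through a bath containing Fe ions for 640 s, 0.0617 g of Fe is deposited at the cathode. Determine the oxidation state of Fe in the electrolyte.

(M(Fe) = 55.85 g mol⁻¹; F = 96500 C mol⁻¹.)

Q = I·t = 0.3330 A × 640.00 s = 213.1 C, so n(e⁻) = 213.1/96500 = 0.002208 mol.
n(Fe) deposited = 0.0617 / 55.85 = 0.001105 mol.
Electrons per atom = n(e⁻)/n(Fe) = 0.002208 / 0.001105 = 2.00 ≈ 2, so the ion is Fe²⁺.

+2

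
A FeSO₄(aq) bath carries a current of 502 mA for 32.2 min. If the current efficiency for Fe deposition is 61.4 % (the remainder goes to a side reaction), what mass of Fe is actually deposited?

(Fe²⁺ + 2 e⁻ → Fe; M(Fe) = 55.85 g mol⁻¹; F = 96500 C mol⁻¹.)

Q = I·t = 0.5020 × 1932.0 = 969.9 C.
n(e⁻) = 969.9/96500 = 0.01005 mol; theoretically n(Fe) = 0.01005/2 = 0.005025 mol, m_theo = 0.2807 g.
At 61.4 % efficiency, m_actual = 0.614 × 0.2807 = 0.172 g.

0.172 g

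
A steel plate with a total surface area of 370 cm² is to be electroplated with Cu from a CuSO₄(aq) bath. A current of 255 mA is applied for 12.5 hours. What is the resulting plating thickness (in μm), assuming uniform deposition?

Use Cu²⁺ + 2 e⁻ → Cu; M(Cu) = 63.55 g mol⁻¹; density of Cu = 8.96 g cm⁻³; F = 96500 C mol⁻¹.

11.4 μm

Q = I·t = 0.2550 × 45000 = 11480 C; n(e⁻) = 0.1189 mol.
n(Cu) = n(e⁻)/2 = 0.05946 mol, so m = 0.05946 × 63.55 = 3.778 g.
Volume = m/ρ = 3.778 / 8.96 = 0.4217 cm³.
Thickness = V/A = 0.4217 / 370 = 0.00114 cm = 11.4 μm.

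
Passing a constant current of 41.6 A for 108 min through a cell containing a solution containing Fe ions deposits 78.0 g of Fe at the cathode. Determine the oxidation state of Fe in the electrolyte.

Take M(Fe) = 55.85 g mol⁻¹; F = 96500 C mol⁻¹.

+2

Q = I·t = 41.60 A × 6480.0 s = 269600 C, so n(e⁻) = 269600/96500 = 2.793 mol.
n(Fe) deposited = 78.0 / 55.85 = 1.397 mol.
Electrons per atom = n(e⁻)/n(Fe) = 2.793 / 1.397 = 2.00 ≈ 2, so the ion is Fe²⁺.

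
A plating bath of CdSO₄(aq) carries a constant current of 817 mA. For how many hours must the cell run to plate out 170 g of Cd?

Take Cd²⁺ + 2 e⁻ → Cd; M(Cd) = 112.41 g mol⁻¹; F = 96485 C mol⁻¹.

n(Cd) = m/M = 170 / 112.41 = 1.512 mol.
Each Cd atom requires 2 electrons, so n(e⁻) = 2 × 1.512 = 3.025 mol.
Q = n(e⁻)·F = 3.025 × 96485 = 291800 C.
t = Q/I = 291800 / 0.8170 A = 357200 s = 99.2 h.

99.2 h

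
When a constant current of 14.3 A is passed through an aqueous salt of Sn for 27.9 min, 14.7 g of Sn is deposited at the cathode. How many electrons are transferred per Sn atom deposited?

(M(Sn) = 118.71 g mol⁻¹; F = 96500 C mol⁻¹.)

2

Q = I·t = 14.30 A × 1674.0 s = 23940 C, so n(e⁻) = 23940/96500 = 0.2481 mol.
n(Sn) deposited = 14.7 / 118.71 = 0.1238 mol.
Electrons per atom = n(e⁻)/n(Sn) = 0.2481 / 0.1238 = 2.00 ≈ 2, so the ion is Sn²⁺.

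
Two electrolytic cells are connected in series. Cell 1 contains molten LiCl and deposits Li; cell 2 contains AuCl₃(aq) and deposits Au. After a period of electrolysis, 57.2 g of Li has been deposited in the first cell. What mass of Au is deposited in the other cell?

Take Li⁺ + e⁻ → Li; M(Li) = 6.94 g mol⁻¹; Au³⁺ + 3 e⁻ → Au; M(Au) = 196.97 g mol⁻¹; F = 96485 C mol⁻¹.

n(Li) = 57.2 / 6.94 = 8.242 mol.
Since Li⁺ + e⁻ → Li, n(e⁻) passed = 1 × 8.242 = 8.242 mol.
Cells in series carry the same charge, so the same 8.242 mol of electrons passes through cell 2.
Au³⁺ + 3 e⁻ → Au, so n(Au) = 8.242 / 3 = 2.747 mol.
m(Au) = 2.747 × 196.97 = 541 g.

541 g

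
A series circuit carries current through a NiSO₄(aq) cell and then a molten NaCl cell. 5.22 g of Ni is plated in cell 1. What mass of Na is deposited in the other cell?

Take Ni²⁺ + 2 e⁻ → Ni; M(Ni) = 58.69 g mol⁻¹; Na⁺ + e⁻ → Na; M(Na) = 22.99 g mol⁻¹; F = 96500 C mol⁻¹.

4.09 g

n(Ni) = 5.22 / 58.69 = 0.08894 mol.
Since Ni²⁺ + 2 e⁻ → Ni, n(e⁻) passed = 2 × 0.08894 = 0.1779 mol.
Cells in series carry the same charge, so the same 0.1779 mol of electrons passes through cell 2.
Na⁺ + e⁻ → Na, so n(Na) = 0.1779 / 1 = 0.1779 mol.
m(Na) = 0.1779 × 22.99 = 4.09 g.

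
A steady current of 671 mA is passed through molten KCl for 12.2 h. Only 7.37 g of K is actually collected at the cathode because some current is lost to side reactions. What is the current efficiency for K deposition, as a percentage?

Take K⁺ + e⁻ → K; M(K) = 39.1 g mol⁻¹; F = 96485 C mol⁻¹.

Q = I·t = 0.6710 × 43920 = 29470 C; n(e⁻) = 29470/96485 = 0.3054 mol.
Theoretical n(K) = n(e⁻)/1 = 0.3054 mol, i.e. m_theo = 0.3054 × 39.1 = 11.94 g.
Efficiency = m_actual / m_theo = 7.37 / 11.94 = 61.7 %.

61.7 %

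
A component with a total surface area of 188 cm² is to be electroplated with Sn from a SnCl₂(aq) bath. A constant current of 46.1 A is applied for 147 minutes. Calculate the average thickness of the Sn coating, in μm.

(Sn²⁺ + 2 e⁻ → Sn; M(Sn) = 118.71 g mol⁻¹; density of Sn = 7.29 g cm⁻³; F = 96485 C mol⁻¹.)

1830 μm

Q = I·t = 46.10 × 8820.0 = 406600 C; n(e⁻) = 4.214 mol.
n(Sn) = n(e⁻)/2 = 2.107 mol, so m = 2.107 × 118.71 = 250.1 g.
Volume = m/ρ = 250.1 / 7.29 = 34.31 cm³.
Thickness = V/A = 34.31 / 188 = 0.183 cm = 1830 μm.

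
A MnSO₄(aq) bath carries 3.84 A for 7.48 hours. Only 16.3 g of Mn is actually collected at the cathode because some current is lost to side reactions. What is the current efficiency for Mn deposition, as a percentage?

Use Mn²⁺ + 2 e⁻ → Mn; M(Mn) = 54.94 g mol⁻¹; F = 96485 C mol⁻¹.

55.4 %

Q = I·t = 3.840 × 26928 = 103400 C; n(e⁻) = 103400/96485 = 1.072 mol.
Theoretical n(Mn) = n(e⁻)/2 = 0.5359 mol, i.e. m_theo = 0.5359 × 54.94 = 29.44 g.
Efficiency = m_actual / m_theo = 16.3 / 29.44 = 55.4 %.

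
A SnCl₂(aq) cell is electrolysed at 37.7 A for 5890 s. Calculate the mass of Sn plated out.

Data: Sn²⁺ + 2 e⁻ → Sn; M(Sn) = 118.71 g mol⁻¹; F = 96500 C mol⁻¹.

Q = I·t = 37.70 A × 5890.0 s = 222100 C.
n(e⁻) = Q/F = 222100 / 96500 = 2.301 mol.
Sn²⁺ + 2 e⁻ → Sn, so n(Sn) = n(e⁻)/2 = 1.151 mol.
m = n·M = 1.151 × 118.71 = 137 g.

137 g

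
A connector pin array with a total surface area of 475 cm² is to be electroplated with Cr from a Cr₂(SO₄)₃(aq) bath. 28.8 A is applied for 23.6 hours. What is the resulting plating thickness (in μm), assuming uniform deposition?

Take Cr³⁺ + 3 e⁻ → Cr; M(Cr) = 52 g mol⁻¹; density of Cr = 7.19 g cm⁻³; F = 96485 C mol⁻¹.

1290 μm

Q = I·t = 28.80 × 84960 = 2447000 C; n(e⁻) = 25.36 mol.
n(Cr) = n(e⁻)/3 = 8.453 mol, so m = 8.453 × 52 = 439.6 g.
Volume = m/ρ = 439.6 / 7.19 = 61.14 cm³.
Thickness = V/A = 61.14 / 475 = 0.129 cm = 1290 μm.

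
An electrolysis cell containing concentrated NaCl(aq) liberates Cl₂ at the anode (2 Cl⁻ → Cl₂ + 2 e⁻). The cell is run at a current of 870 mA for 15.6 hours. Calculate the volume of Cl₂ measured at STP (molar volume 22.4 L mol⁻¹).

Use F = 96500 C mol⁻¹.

5.67 L

Q = I·t = 0.8700 A × 56160 s = 48860 C.
n(e⁻) = Q/F = 48860 / 96500 = 0.5063 mol.
2 electrons are transferred per Cl₂ molecule, so n(Cl₂) = 0.5063 / 2 = 0.2532 mol.
V = n × V_m = 0.2532 × 22.4 = 5.67 L.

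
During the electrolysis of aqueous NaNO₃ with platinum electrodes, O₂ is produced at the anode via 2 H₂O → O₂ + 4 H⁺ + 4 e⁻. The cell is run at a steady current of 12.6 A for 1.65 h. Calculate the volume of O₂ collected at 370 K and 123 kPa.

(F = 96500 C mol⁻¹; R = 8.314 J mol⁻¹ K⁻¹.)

Q = I·t = 12.60 A × 5940.0 s = 74840 C.
n(e⁻) = Q/F = 74840 / 96500 = 0.7756 mol.
4 electrons are transferred per O₂ molecule, so n(O₂) = 0.7756 / 4 = 0.1939 mol.
V = nRT/P = (0.1939 × 8.314 × 370) / (123 × 10³ Pa) = 0.00485 m³ = 4.85 L.

4.85 L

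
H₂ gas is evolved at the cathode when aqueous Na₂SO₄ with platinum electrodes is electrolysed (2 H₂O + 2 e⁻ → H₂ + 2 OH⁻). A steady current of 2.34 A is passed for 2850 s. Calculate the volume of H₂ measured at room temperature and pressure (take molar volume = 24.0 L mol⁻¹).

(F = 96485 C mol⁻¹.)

Q = I·t = 2.340 A × 2850.0 s = 6669 C.
n(e⁻) = Q/F = 6669 / 96485 = 0.06912 mol.
2 electrons are transferred per H₂ molecule, so n(H₂) = 0.06912 / 2 = 0.03456 mol.
V = n × V_m = 0.03456 × 24.0 = 0.829 L.

0.829 L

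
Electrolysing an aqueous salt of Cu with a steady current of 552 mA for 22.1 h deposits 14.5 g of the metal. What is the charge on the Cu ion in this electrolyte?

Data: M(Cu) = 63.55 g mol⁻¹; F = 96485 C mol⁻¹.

Q = I·t = 0.5520 A × 79560 s = 43920 C, so n(e⁻) = 43920/96485 = 0.4552 mol.
n(Cu) deposited = 14.5 / 63.55 = 0.2282 mol.
Electrons per atom = n(e⁻)/n(Cu) = 0.4552 / 0.2282 = 1.99 ≈ 2, so the ion is Cu²⁺.

+2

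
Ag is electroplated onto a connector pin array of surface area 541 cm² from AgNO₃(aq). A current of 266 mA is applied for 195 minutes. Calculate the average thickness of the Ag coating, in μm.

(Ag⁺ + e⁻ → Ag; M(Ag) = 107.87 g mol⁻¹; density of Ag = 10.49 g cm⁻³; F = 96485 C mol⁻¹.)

6.13 μm

Q = I·t = 0.2660 × 11700 = 3112 C; n(e⁻) = 0.03226 mol.
n(Ag) = n(e⁻)/1 = 0.03226 mol, so m = 0.03226 × 107.87 = 3.479 g.
Volume = m/ρ = 3.479 / 10.49 = 0.3317 cm³.
Thickness = V/A = 0.3317 / 541 = 6.13 × 10⁻⁴ cm = 6.13 μm.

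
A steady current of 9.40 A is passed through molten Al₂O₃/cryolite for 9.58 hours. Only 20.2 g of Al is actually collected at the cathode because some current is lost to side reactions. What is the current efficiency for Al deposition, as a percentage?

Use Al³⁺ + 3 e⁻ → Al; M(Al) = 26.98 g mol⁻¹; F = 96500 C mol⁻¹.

Q = I·t = 9.400 × 34488 = 324200 C; n(e⁻) = 324200/96500 = 3.359 mol.
Theoretical n(Al) = n(e⁻)/3 = 1.120 mol, i.e. m_theo = 1.120 × 26.98 = 30.21 g.
Efficiency = m_actual / m_theo = 20.2 / 30.21 = 66.9 %.

66.9 %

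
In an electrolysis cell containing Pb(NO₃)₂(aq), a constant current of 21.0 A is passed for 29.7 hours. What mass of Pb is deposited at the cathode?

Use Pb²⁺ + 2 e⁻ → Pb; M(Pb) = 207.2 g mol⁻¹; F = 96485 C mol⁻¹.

Q = I·t = 21.00 A × 106920 s = 2245000 C.
n(e⁻) = Q/F = 2245000 / 96485 = 23.27 mol.
Pb²⁺ + 2 e⁻ → Pb, so n(Pb) = n(e⁻)/2 = 11.64 mol.
m = n·M = 11.64 × 207.2 = 2410 g.

2410 g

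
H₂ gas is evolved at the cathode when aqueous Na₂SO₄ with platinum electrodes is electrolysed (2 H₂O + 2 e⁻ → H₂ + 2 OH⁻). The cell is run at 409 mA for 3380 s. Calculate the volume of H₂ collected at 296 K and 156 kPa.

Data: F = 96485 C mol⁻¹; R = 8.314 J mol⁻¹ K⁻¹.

0.113 L

Q = I·t = 0.4090 A × 3380.0 s = 1382 C.
n(e⁻) = Q/F = 1382 / 96485 = 0.01433 mol.
2 electrons are transferred per H₂ molecule, so n(H₂) = 0.01433 / 2 = 0.007164 mol.
V = nRT/P = (0.007164 × 8.314 × 296) / (156 × 10³ Pa) = 1.13 × 10⁻⁴ m³ = 0.113 L.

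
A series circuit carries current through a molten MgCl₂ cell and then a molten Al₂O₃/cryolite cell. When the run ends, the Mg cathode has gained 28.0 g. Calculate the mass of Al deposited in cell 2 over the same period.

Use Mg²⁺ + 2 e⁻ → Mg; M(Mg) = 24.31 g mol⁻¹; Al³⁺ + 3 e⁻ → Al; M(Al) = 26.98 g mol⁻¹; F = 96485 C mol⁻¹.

20.7 g

n(Mg) = 28.0 / 24.31 = 1.152 mol.
Since Mg²⁺ + 2 e⁻ → Mg, n(e⁻) passed = 2 × 1.152 = 2.304 mol.
Cells in series carry the same charge, so the same 2.304 mol of electrons passes through cell 2.
Al³⁺ + 3 e⁻ → Al, so n(Al) = 2.304 / 3 = 0.7679 mol.
m(Al) = 0.7679 × 26.98 = 20.7 g.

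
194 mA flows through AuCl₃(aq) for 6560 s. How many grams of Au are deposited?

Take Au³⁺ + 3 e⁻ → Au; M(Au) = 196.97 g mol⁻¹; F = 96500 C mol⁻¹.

Q = I·t = 0.1940 A × 6560.0 s = 1273 C.
n(e⁻) = Q/F = 1273 / 96500 = 0.01319 mol.
Au³⁺ + 3 e⁻ → Au, so n(Au) = n(e⁻)/3 = 0.004396 mol.
m = n·M = 0.004396 × 196.97 = 0.866 g.

0.866 g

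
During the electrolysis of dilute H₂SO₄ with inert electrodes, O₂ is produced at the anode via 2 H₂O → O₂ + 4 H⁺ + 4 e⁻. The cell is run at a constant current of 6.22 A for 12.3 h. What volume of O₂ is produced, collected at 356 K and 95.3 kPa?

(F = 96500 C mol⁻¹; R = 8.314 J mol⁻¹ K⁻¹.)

22.2 L

Q = I·t = 6.220 A × 44280 s = 275400 C.
n(e⁻) = Q/F = 275400 / 96500 = 2.854 mol.
4 electrons are transferred per O₂ molecule, so n(O₂) = 2.854 / 4 = 0.7135 mol.
V = nRT/P = (0.7135 × 8.314 × 356) / (95.3 × 10³ Pa) = 0.0222 m³ = 22.2 L.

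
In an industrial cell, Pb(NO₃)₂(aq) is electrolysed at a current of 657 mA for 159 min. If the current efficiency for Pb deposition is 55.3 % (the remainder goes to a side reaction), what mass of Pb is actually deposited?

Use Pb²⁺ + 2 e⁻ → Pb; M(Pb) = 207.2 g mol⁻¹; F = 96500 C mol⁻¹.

3.72 g

Q = I·t = 0.6570 × 9540.0 = 6268 C.
n(e⁻) = 6268/96500 = 0.06495 mol; theoretically n(Pb) = 0.06495/2 = 0.03248 mol, m_theo = 6.729 g.
At 55.3 % efficiency, m_actual = 0.553 × 6.729 = 3.72 g.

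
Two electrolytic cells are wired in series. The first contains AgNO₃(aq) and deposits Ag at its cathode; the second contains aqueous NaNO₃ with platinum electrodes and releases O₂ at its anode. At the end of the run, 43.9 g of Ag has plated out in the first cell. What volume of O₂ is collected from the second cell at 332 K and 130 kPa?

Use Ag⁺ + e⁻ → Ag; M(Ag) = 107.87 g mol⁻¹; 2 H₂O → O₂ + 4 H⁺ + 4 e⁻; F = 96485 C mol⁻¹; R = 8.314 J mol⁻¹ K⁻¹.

n(Ag) = 43.9 / 107.87 = 0.4070 mol, so n(e⁻) = 1 × 0.4070 = 0.4070 mol.
The cells are in series, so the same 0.4070 mol of electrons passes through the second cell.
2 H₂O → O₂ + 4 H⁺ + 4 e⁻ — 4 mol e⁻ per mol O₂, so n(O₂) = 0.4070/4 = 0.1017 mol.
V = nRT/P = (0.1017 × 8.314 × 332) / (130 × 10³) = 0.00216 m³ = 2.16 L.

2.16 L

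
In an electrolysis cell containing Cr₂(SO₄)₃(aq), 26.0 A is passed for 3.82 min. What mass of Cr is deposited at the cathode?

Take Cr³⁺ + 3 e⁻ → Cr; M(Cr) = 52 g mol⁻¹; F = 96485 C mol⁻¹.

Q = I·t = 26.00 A × 229.20 s = 5959 C.
n(e⁻) = Q/F = 5959 / 96485 = 0.06176 mol.
Cr³⁺ + 3 e⁻ → Cr, so n(Cr) = n(e⁻)/3 = 0.02059 mol.
m = n·M = 0.02059 × 52 = 1.07 g.

1.07 g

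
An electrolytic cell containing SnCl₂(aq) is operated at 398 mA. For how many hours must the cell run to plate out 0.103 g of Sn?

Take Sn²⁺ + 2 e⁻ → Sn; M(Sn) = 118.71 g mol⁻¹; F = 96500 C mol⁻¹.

n(Sn) = m/M = 0.103 / 118.71 = 0.0008677 mol.
Each Sn atom requires 2 electrons, so n(e⁻) = 2 × 0.0008677 = 0.001735 mol.
Q = n(e⁻)·F = 0.001735 × 96500 = 167.5 C.
t = Q/I = 167.5 / 0.3980 A = 420.8 s = 0.117 h.

0.117 h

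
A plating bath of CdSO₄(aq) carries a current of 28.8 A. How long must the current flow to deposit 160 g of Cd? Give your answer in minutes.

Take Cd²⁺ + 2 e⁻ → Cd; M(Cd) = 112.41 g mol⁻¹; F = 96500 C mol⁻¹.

n(Cd) = m/M = 160 / 112.41 = 1.423 mol.
Each Cd atom requires 2 electrons, so n(e⁻) = 2 × 1.423 = 2.847 mol.
Q = n(e⁻)·F = 2.847 × 96500 = 274700 C.
t = Q/I = 274700 / 28.80 A = 9538 s = 159 min.

159 min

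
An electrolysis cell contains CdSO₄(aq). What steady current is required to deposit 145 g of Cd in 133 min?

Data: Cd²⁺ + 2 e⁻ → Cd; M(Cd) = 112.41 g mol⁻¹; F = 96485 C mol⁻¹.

n(Cd) = 145 / 112.41 = 1.290 mol.
n(e⁻) = 2 × 1.290 = 2.580 mol.
Q = n(e⁻)·F = 2.580 × 96485 = 248900 C.
I = Q/t = 248900 / 7980.0 s = 31.2 A.

31.2 A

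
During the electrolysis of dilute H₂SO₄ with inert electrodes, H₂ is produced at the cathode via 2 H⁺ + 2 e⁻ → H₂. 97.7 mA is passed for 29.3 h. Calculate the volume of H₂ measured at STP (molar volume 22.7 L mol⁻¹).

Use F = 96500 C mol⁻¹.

Q = I·t = 0.09770 A × 105480 s = 10310 C.
n(e⁻) = Q/F = 10310 / 96500 = 0.1068 mol.
2 electrons are transferred per H₂ molecule, so n(H₂) = 0.1068 / 2 = 0.05340 mol.
V = n × V_m = 0.05340 × 22.7 = 1.21 L.

1.21 L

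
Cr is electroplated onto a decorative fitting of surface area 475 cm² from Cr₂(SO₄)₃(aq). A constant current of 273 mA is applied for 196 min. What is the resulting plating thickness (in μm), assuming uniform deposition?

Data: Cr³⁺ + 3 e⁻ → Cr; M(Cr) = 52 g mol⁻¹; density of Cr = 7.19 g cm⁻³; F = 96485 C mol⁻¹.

Q = I·t = 0.2730 × 11760 = 3210 C; n(e⁻) = 0.03327 mol.
n(Cr) = n(e⁻)/3 = 0.01109 mol, so m = 0.01109 × 52 = 0.5768 g.
Volume = m/ρ = 0.5768 / 7.19 = 0.08022 cm³.
Thickness = V/A = 0.08022 / 475 = 1.69 × 10⁻⁴ cm = 1.69 μm.

1.69 μm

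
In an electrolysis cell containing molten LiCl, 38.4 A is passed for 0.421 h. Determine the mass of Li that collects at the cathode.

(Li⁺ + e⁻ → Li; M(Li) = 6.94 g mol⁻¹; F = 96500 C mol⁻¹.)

Q = I·t = 38.40 A × 1515.6 s = 58200 C.
n(e⁻) = Q/F = 58200 / 96500 = 0.6031 mol.
Li⁺ + e⁻ → Li, so n(Li) = n(e⁻)/1 = 0.6031 mol.
m = n·M = 0.6031 × 6.94 = 4.19 g.

4.19 g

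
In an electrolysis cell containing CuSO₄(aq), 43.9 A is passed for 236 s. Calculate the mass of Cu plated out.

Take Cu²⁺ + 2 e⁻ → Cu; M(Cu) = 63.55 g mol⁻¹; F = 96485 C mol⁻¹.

3.41 g

Q = I·t = 43.90 A × 236.00 s = 10360 C.
n(e⁻) = Q/F = 10360 / 96485 = 0.1074 mol.
Cu²⁺ + 2 e⁻ → Cu, so n(Cu) = n(e⁻)/2 = 0.05369 mol.
m = n·M = 0.05369 × 63.55 = 3.41 g.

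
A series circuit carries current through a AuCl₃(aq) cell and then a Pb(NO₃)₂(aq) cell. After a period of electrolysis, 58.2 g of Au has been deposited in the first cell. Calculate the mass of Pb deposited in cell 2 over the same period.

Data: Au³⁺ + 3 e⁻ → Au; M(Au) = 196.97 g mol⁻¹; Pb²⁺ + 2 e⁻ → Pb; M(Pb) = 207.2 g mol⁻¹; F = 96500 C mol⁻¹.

n(Au) = 58.2 / 196.97 = 0.2955 mol.
Since Au³⁺ + 3 e⁻ → Au, n(e⁻) passed = 3 × 0.2955 = 0.8864 mol.
Cells in series carry the same charge, so the same 0.8864 mol of electrons passes through cell 2.
Pb²⁺ + 2 e⁻ → Pb, so n(Pb) = 0.8864 / 2 = 0.4432 mol.
m(Pb) = 0.4432 × 207.2 = 91.8 g.

91.8 g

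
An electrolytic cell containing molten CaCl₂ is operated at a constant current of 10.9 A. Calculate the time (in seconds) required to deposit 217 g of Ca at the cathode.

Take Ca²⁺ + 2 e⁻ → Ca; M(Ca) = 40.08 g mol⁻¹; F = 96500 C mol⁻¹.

95900 s

n(Ca) = m/M = 217 / 40.08 = 5.414 mol.
Each Ca atom requires 2 electrons, so n(e⁻) = 2 × 5.414 = 10.83 mol.
Q = n(e⁻)·F = 10.83 × 96500 = 1045000 C.
t = Q/I = 1045000 / 10.90 A = 95870 s.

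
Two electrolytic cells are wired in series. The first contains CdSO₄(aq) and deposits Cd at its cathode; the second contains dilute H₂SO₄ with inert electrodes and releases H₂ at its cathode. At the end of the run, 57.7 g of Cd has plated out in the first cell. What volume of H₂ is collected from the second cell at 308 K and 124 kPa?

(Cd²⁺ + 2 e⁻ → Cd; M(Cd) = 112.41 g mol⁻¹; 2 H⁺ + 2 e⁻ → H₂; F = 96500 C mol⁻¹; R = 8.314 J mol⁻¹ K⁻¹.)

n(Cd) = 57.7 / 112.41 = 0.5133 mol, so n(e⁻) = 2 × 0.5133 = 1.027 mol.
The cells are in series, so the same 1.027 mol of electrons passes through the second cell.
2 H⁺ + 2 e⁻ → H₂ — 2 mol e⁻ per mol H₂, so n(H₂) = 1.027/2 = 0.5133 mol.
V = nRT/P = (0.5133 × 8.314 × 308) / (124 × 10³) = 0.0106 m³ = 10.6 L.

10.6 L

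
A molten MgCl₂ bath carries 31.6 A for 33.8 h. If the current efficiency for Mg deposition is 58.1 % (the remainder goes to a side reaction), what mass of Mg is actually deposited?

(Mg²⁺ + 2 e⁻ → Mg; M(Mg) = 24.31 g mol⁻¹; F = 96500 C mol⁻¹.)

281 g

Q = I·t = 31.60 × 121680 = 3845000 C.
n(e⁻) = 3845000/96500 = 39.85 mol; theoretically n(Mg) = 39.85/2 = 19.92 mol, m_theo = 484.3 g.
At 58.1 % efficiency, m_actual = 0.581 × 484.3 = 281 g.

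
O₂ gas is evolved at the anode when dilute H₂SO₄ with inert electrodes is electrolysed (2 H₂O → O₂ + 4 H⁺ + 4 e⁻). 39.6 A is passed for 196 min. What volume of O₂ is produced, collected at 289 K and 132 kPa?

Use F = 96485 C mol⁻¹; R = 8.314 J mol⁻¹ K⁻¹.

22.0 L

Q = I·t = 39.60 A × 11760 s = 465700 C.
n(e⁻) = Q/F = 465700 / 96485 = 4.827 mol.
4 electrons are transferred per O₂ molecule, so n(O₂) = 4.827 / 4 = 1.207 mol.
V = nRT/P = (1.207 × 8.314 × 289) / (132 × 10³ Pa) = 0.0220 m³ = 22.0 L.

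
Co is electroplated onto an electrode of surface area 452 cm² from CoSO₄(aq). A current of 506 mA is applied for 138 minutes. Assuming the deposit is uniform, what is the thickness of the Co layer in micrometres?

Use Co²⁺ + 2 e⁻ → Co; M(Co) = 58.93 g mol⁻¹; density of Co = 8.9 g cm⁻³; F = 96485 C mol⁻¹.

3.18 μm

Q = I·t = 0.5060 × 8280.0 = 4190 C; n(e⁻) = 0.04342 mol.
n(Co) = n(e⁻)/2 = 0.02171 mol, so m = 0.02171 × 58.93 = 1.279 g.
Volume = m/ρ = 1.279 / 8.9 = 0.1438 cm³.
Thickness = V/A = 0.1438 / 452 = 3.18 × 10⁻⁴ cm = 3.18 μm.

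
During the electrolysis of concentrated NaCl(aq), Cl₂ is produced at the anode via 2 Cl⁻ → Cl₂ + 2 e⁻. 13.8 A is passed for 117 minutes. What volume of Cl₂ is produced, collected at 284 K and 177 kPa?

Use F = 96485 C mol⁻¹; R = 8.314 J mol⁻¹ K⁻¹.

Q = I·t = 13.80 A × 7020.0 s = 96880 C.
n(e⁻) = Q/F = 96880 / 96485 = 1.004 mol.
2 electrons are transferred per Cl₂ molecule, so n(Cl₂) = 1.004 / 2 = 0.5020 mol.
V = nRT/P = (0.5020 × 8.314 × 284) / (177 × 10³ Pa) = 0.00670 m³ = 6.70 L.

6.70 L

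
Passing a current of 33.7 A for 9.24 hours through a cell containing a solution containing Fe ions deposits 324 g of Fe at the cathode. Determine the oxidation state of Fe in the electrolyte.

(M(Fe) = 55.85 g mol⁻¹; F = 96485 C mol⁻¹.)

Q = I·t = 33.70 A × 33264 s = 1121000 C, so n(e⁻) = 1121000/96485 = 11.62 mol.
n(Fe) deposited = 324 / 55.85 = 5.801 mol.
Electrons per atom = n(e⁻)/n(Fe) = 11.62 / 5.801 = 2.00 ≈ 2, so the ion is Fe²⁺.

+2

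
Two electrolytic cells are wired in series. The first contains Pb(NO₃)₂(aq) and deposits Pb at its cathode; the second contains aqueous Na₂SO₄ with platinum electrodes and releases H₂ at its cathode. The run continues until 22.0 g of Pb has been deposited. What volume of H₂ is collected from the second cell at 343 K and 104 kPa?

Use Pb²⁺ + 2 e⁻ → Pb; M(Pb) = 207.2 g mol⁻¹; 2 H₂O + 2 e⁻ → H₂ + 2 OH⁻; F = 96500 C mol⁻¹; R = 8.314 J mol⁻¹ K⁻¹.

n(Pb) = 22.0 / 207.2 = 0.1062 mol, so n(e⁻) = 2 × 0.1062 = 0.2124 mol.
The cells are in series, so the same 0.2124 mol of electrons passes through the second cell.
2 H₂O + 2 e⁻ → H₂ + 2 OH⁻ — 2 mol e⁻ per mol H₂, so n(H₂) = 0.2124/2 = 0.1062 mol.
V = nRT/P = (0.1062 × 8.314 × 343) / (104 × 10³) = 0.00291 m³ = 2.91 L.

2.91 L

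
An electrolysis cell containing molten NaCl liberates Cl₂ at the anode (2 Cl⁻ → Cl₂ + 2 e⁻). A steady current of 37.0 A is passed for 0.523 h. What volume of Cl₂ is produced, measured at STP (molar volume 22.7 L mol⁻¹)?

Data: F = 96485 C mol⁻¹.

Q = I·t = 37.00 A × 1882.8 s = 69660 C.
n(e⁻) = Q/F = 69660 / 96485 = 0.7220 mol.
2 electrons are transferred per Cl₂ molecule, so n(Cl₂) = 0.7220 / 2 = 0.3610 mol.
V = n × V_m = 0.3610 × 22.7 = 8.19 L.

8.19 L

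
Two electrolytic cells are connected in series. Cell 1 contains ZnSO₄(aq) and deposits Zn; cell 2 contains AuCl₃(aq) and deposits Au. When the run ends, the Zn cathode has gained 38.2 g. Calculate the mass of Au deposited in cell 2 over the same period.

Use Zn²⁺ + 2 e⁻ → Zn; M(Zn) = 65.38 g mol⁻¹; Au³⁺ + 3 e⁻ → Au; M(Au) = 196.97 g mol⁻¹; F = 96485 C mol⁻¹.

n(Zn) = 38.2 / 65.38 = 0.5843 mol.
Since Zn²⁺ + 2 e⁻ → Zn, n(e⁻) passed = 2 × 0.5843 = 1.169 mol.
Cells in series carry the same charge, so the same 1.169 mol of electrons passes through cell 2.
Au³⁺ + 3 e⁻ → Au, so n(Au) = 1.169 / 3 = 0.3895 mol.
m(Au) = 0.3895 × 196.97 = 76.7 g.

76.7 g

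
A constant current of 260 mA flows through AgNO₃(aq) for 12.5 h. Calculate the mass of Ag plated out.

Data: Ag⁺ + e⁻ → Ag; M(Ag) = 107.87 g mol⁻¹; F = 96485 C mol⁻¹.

13.1 g

Q = I·t = 0.2600 A × 45000 s = 11700 C.
n(e⁻) = Q/F = 11700 / 96485 = 0.1213 mol.
Ag⁺ + e⁻ → Ag, so n(Ag) = n(e⁻)/1 = 0.1213 mol.
m = n·M = 0.1213 × 107.87 = 13.1 g.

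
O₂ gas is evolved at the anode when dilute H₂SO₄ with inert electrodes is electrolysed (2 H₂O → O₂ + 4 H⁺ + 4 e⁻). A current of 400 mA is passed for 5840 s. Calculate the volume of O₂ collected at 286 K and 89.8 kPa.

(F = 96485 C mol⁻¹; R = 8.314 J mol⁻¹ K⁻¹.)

0.160 L

Q = I·t = 0.4000 A × 5840.0 s = 2336 C.
n(e⁻) = Q/F = 2336 / 96485 = 0.02421 mol.
4 electrons are transferred per O₂ molecule, so n(O₂) = 0.02421 / 4 = 0.006053 mol.
V = nRT/P = (0.006053 × 8.314 × 286) / (89.8 × 10³ Pa) = 1.60 × 10⁻⁴ m³ = 0.160 L.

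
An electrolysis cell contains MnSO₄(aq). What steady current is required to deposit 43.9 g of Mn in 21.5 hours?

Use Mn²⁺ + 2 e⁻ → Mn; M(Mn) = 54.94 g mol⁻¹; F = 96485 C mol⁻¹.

1.99 A

n(Mn) = 43.9 / 54.94 = 0.7991 mol.
n(e⁻) = 2 × 0.7991 = 1.598 mol.
Q = n(e⁻)·F = 1.598 × 96485 = 154200 C.
I = Q/t = 154200 / 77400 s = 1.99 A.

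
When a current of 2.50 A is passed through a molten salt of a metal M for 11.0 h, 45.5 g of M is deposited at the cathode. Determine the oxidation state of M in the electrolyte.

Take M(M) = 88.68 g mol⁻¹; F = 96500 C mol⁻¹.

+2

Q = I·t = 2.500 A × 39600 s = 99000 C, so n(e⁻) = 99000/96500 = 1.026 mol.
n(M) deposited = 45.5 / 88.68 = 0.5131 mol.
Electrons per atom = n(e⁻)/n(M) = 1.026 / 0.5131 = 2.00 ≈ 2, so the ion is M²⁺.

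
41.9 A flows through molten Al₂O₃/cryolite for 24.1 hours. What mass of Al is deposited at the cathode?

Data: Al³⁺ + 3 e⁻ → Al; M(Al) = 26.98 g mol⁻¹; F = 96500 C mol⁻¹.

Q = I·t = 41.90 A × 86760 s = 3635000 C.
n(e⁻) = Q/F = 3635000 / 96500 = 37.67 mol.
Al³⁺ + 3 e⁻ → Al, so n(Al) = n(e⁻)/3 = 12.56 mol.
m = n·M = 12.56 × 26.98 = 339 g.

339 g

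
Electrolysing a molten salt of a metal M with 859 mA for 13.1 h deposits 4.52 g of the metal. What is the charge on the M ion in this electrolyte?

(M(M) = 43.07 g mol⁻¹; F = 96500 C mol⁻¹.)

Q = I·t = 0.8590 A × 47160 s = 40510 C, so n(e⁻) = 40510/96500 = 0.4198 mol.
n(M) deposited = 4.52 / 43.07 = 0.1049 mol.
Electrons per atom = n(e⁻)/n(M) = 0.4198 / 0.1049 = 4.00 ≈ 4, so the ion is M⁴⁺.

+4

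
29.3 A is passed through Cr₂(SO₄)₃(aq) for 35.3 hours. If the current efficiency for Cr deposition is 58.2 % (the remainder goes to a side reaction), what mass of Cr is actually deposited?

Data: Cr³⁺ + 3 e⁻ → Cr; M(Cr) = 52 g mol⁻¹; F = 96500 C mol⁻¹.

Q = I·t = 29.30 × 127080 = 3723000 C.
n(e⁻) = 3723000/96500 = 38.58 mol; theoretically n(Cr) = 38.58/3 = 12.86 mol, m_theo = 668.8 g.
At 58.2 % efficiency, m_actual = 0.582 × 668.8 = 389 g.

389 g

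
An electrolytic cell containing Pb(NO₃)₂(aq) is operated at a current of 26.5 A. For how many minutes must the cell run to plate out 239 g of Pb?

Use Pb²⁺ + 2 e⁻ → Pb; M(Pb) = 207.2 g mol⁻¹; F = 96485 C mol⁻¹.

140 min

n(Pb) = m/M = 239 / 207.2 = 1.153 mol.
Each Pb atom requires 2 electrons, so n(e⁻) = 2 × 1.153 = 2.307 mol.
Q = n(e⁻)·F = 2.307 × 96485 = 222600 C.
t = Q/I = 222600 / 26.50 A = 8399 s = 140 min.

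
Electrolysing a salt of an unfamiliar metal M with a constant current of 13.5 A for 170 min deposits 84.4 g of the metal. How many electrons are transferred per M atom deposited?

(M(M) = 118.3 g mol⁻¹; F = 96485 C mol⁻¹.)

Q = I·t = 13.50 A × 10200 s = 137700 C, so n(e⁻) = 137700/96485 = 1.427 mol.
n(M) deposited = 84.4 / 118.3 = 0.7134 mol.
Electrons per atom = n(e⁻)/n(M) = 1.427 / 0.7134 = 2.00 ≈ 2, so the ion is M²⁺.

2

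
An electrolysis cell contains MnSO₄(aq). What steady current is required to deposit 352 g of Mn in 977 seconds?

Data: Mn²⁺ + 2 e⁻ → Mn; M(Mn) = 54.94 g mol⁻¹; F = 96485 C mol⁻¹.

n(Mn) = 352 / 54.94 = 6.407 mol.
n(e⁻) = 2 × 6.407 = 12.81 mol.
Q = n(e⁻)·F = 12.81 × 96485 = 1236000 C.
I = Q/t = 1236000 / 977.00 s = 1270 A.

1270 A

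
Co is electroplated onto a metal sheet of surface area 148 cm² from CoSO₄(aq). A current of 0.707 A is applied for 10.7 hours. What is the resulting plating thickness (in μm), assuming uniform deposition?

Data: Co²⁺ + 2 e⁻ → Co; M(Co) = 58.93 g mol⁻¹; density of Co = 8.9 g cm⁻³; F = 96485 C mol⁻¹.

Q = I·t = 0.7070 × 38520 = 27230 C; n(e⁻) = 0.2823 mol.
n(Co) = n(e⁻)/2 = 0.1411 mol, so m = 0.1411 × 58.93 = 8.317 g.
Volume = m/ρ = 8.317 / 8.9 = 0.9345 cm³.
Thickness = V/A = 0.9345 / 148 = 0.00631 cm = 63.1 μm.

63.1 μm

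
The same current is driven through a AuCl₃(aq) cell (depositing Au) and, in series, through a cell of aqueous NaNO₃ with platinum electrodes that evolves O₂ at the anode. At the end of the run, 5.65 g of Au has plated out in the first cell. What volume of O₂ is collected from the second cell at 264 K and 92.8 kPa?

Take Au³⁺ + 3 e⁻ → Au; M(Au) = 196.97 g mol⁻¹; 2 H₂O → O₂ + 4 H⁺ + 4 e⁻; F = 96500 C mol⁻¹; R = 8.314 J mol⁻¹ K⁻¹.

0.509 L

n(Au) = 5.65 / 196.97 = 0.02868 mol, so n(e⁻) = 3 × 0.02868 = 0.08605 mol.
The cells are in series, so the same 0.08605 mol of electrons passes through the second cell.
2 H₂O → O₂ + 4 H⁺ + 4 e⁻ — 4 mol e⁻ per mol O₂, so n(O₂) = 0.08605/4 = 0.02151 mol.
V = nRT/P = (0.02151 × 8.314 × 264) / (92.8 × 10³) = 5.09 × 10⁻⁴ m³ = 0.509 L.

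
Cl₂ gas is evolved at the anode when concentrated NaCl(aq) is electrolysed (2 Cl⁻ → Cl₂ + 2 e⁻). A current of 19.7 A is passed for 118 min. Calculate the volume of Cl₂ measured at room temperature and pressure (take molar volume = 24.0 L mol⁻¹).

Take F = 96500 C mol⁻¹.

17.3 L

Q = I·t = 19.70 A × 7080.0 s = 139500 C.
n(e⁻) = Q/F = 139500 / 96500 = 1.445 mol.
2 electrons are transferred per Cl₂ molecule, so n(Cl₂) = 1.445 / 2 = 0.7227 mol.
V = n × V_m = 0.7227 × 24.0 = 17.3 L.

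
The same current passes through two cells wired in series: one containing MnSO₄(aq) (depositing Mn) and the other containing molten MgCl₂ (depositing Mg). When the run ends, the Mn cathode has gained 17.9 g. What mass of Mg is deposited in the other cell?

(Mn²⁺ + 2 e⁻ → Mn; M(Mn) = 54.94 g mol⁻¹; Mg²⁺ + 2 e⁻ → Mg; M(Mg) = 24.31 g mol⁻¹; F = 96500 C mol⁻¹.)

n(Mn) = 17.9 / 54.94 = 0.3258 mol.
Since Mn²⁺ + 2 e⁻ → Mn, n(e⁻) passed = 2 × 0.3258 = 0.6516 mol.
Cells in series carry the same charge, so the same 0.6516 mol of electrons passes through cell 2.
Mg²⁺ + 2 e⁻ → Mg, so n(Mg) = 0.6516 / 2 = 0.3258 mol.
m(Mg) = 0.3258 × 24.31 = 7.92 g.

7.92 g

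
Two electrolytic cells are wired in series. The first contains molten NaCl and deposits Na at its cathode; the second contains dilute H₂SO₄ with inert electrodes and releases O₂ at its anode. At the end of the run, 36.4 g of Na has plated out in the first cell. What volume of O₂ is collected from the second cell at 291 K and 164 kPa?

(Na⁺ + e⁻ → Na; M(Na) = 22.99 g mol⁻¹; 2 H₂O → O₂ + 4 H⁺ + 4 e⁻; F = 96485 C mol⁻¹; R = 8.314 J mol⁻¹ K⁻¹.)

n(Na) = 36.4 / 22.99 = 1.583 mol, so n(e⁻) = 1 × 1.583 = 1.583 mol.
The cells are in series, so the same 1.583 mol of electrons passes through the second cell.
2 H₂O → O₂ + 4 H⁺ + 4 e⁻ — 4 mol e⁻ per mol O₂, so n(O₂) = 1.583/4 = 0.3958 mol.
V = nRT/P = (0.3958 × 8.314 × 291) / (164 × 10³) = 0.00584 m³ = 5.84 L.

5.84 L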